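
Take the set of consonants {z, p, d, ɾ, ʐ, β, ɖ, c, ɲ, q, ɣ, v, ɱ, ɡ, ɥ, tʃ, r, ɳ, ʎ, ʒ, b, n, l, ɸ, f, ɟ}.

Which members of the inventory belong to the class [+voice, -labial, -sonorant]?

z, d, ʐ, ɖ, ɣ, ɡ, ʒ, ɟ

Eliminate segments failing any feature: /p, c, q, tʃ, ɸ, f/ are [-voice]; /ɾ, ɲ, r, ɳ, ʎ, n, l/ are [+sonorant]; /β, v, ɱ, ɥ, b/ are [+labial]. The remaining /z, d, ʐ, ɖ, ɣ, ɡ, ʒ, ɟ/ satisfy [+voice], [-labial], [-sonorant].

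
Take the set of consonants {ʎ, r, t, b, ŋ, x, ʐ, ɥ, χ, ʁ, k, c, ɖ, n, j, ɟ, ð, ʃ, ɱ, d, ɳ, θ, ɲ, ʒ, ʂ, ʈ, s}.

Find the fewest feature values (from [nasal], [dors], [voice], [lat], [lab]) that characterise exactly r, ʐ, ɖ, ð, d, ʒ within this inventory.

[+voice, −nasal, −lab, −dors]

Every target segment is [+voice], [−nasal], [−labial], [−dorsal]; each remaining inventory member fails at least one of these. Each conjunct is needed — [−nasal, −labial, −dorsal] alone would also admit /t, ʃ, θ, ʂ, …/; [+voice, −labial, −dorsal] alone would also admit /n, ɳ/; [+voice, −nasal, −dorsal] alone would also admit /b/; [+voice, −nasal, −labial] alone would also admit /ʎ, ʁ, j, ɟ/ — and no other combination of three listed features has exactly this extension, so four is the minimum.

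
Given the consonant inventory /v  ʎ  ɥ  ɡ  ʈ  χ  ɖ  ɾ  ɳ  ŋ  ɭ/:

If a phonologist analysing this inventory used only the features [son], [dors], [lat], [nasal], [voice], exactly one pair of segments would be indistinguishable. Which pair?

/ɖ/ (voiced retroflex stop) and /v/ (voiced labiodental fricative) are both [−sonorant], [−dorsal], [−lateral], [−nasal], [+voice], so none of the listed features separates them. (They do differ in [continuant], [labial] and [coronal], which are not among the given features.) Every other pair in the inventory differs on at least one listed feature.

ɖ, v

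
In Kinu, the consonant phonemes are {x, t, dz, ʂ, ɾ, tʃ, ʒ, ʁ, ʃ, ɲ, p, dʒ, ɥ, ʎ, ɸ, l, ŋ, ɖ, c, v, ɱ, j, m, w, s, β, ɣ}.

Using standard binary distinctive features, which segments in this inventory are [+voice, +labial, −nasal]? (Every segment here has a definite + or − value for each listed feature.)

The [+voice] segments are /dz, ɾ, ʒ, ʁ, ɲ, dʒ, ɥ, ʎ, l, ŋ, ɖ, v, ɱ, j, m, w, β, ɣ/.
Of those, [+labial] gives /ɥ, v, ɱ, m, w, β/.
Within that set, [−nasal] leaves /ɥ, v, w, β/.

ɥ, v, w, β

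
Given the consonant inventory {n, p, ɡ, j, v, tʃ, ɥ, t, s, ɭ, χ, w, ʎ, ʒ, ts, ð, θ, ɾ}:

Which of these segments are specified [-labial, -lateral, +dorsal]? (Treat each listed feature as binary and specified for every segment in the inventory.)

Among the inventory, the [-labial] segments are /n, ɡ, j, tʃ, t, s, ɭ, χ, ʎ, ʒ, ts, ð, θ, ɾ/.
Then [-lateral] gives /n, ɡ, j, tʃ, t, s, χ, ʒ, ts, ð, θ, ɾ/.
Then [+dorsal] leaves /ɡ, j, χ/.

ɡ, j, χ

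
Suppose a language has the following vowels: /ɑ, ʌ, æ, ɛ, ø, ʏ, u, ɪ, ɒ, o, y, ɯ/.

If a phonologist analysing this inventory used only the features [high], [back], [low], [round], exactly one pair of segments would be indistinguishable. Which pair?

y, ʏ

/y/ (high front rounded tense vowel) and /ʏ/ (high front rounded lax vowel) are both [+high], [−back], [−low], [+round], so none of the listed features separates them. (They do differ in [tense], which is not among the given features.) Every other pair in the inventory differs on at least one listed feature.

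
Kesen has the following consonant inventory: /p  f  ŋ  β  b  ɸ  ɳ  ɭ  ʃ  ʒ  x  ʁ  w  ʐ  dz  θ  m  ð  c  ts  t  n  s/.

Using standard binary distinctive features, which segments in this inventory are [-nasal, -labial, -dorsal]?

Among the inventory, the [-nasal] segments are /p, f, β, b, ɸ, ɭ, ʃ, ʒ, x, ʁ, w, ʐ, dz, θ, ð, c, ts, t, s/.
Intersecting with [-labial] gives /ɭ, ʃ, ʒ, x, ʁ, ʐ, dz, θ, ð, c, ts, t, s/.
Within that set, [-dorsal] leaves /ɭ, ʃ, ʒ, ʐ, dz, θ, ð, ts, t, s/.

ɭ, ʃ, ʒ, ʐ, dz, θ, ð, ts, t, s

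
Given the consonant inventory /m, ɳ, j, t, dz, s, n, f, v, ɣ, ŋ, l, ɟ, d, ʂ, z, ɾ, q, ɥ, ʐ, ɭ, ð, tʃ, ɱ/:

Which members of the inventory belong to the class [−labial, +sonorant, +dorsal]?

The [−labial] segments are /ɳ, j, t, dz, s, n, ɣ, ŋ, l, ɟ, d, ʂ, z, ɾ, q, ʐ, ɭ, ð, tʃ/.
Intersecting with [+sonorant] gives /ɳ, j, n, ŋ, l, ɾ, ɭ/.
Intersecting with [+dorsal] leaves /j, ŋ/.

j, ŋ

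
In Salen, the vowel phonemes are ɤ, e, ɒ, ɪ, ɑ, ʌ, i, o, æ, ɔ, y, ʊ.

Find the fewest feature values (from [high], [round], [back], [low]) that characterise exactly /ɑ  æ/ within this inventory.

Every target segment is [+low], [-round]; each remaining inventory member fails at least one of these. Each conjunct is needed — [-round] alone would also admit /ɤ, e, ɪ, ʌ, …/; [+low] alone would also admit /ɒ/ — and no other single listed feature has exactly this extension, so two is the minimum.

[+low, -round]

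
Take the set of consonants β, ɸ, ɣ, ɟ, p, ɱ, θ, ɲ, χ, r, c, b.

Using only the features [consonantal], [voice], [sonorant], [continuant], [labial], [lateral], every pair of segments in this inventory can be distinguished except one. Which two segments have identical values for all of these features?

/θ/ (voiceless dental fricative) and /χ/ (voiceless uvular fricative) are both [+consonantal], [−voice], [−sonorant], [+continuant], [−labial], [−lateral], so none of the listed features separates them. (They do differ in [coronal] and [dorsal], which are not among the given features.) Every other pair in the inventory differs on at least one listed feature.

θ, χ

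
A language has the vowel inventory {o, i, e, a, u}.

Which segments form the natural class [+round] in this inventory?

o, u

The [+round] segments here are /o, u/; the remaining /i, e, a/ are [-round].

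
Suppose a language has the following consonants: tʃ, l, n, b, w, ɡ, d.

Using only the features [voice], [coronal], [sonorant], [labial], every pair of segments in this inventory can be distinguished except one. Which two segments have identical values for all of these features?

l, n

/l/ (alveolar lateral approximant) and /n/ (alveolar nasal) are both [+voice], [+coronal], [+sonorant], [-labial], so none of the listed features separates them. (They do differ in [nasal] and [lateral], which are not among the given features.) Every other pair in the inventory differs on at least one listed feature.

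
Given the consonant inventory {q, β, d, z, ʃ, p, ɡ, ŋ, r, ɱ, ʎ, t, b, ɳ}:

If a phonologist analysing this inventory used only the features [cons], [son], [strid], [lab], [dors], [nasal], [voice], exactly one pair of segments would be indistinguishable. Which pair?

Both /β/ and /b/ are [+consonantal], [-sonorant], [-strident], [+labial], [-dorsal], [-nasal], [+voice]. Since the list omits [continuant] — which does distinguish the voiced bilabial fricative from the voiced bilabial stop — this pair collapses; all other pairs remain distinct.

β, b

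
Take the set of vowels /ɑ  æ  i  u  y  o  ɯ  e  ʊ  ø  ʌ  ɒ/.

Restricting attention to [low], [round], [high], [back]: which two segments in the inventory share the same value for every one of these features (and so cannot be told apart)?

/u/ (high back rounded tense vowel) and /ʊ/ (high back rounded lax vowel) are both [-low], [+round], [+high], [+back], so none of the listed features separates them. (They do differ in [tense], which is not among the given features.) Every other pair in the inventory differs on at least one listed feature.

u, ʊ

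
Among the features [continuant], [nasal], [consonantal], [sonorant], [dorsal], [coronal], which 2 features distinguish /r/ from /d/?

[sonorant], [continuant]

/r/ is the alveolar trill and /d/ is the voiced alveolar stop. Both are [−nasal], [+consonantal], [−dorsal], [+coronal]. /r/ is [+sonorant] while /d/ is [−sonorant]; /r/ is [+continuant] while /d/ is [−continuant], so the distinguishing features are [sonorant], [continuant].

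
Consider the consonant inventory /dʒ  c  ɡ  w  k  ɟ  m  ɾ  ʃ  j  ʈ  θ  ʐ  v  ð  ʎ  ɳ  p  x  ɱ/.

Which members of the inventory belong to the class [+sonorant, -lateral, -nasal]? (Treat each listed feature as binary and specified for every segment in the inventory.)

Eliminate segments failing any feature: /dʒ, c, ɡ, k, ɟ, ʃ, ʈ, θ, ʐ, v, ð, p, x/ are [-sonorant]; /m, ɳ, ɱ/ are [+nasal]; /ʎ/ is [+lateral]. The remaining /w, ɾ, j/ satisfy [+sonorant], [-lateral], [-nasal].

w, ɾ, j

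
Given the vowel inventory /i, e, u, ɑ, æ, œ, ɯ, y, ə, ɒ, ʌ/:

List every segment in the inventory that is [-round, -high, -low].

Checking each segment against [-round], [-high], [-low]: /e/ (mid front unrounded tense vowel), /ə/ (mid central vowel (schwa)), /ʌ/ (mid back unrounded lax vowel) satisfy every feature; every other segment in the inventory fails at least one.

e, ə, ʌ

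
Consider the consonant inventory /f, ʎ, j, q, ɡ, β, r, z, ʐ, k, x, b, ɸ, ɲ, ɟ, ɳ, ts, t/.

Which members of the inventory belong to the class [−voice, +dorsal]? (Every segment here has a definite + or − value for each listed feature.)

q, k, x

Checking each segment against [−voice], [+dorsal]: /q/ (voiceless uvular stop), /k/ (voiceless velar stop), /x/ (voiceless velar fricative) satisfy every feature; every other segment in the inventory fails at least one.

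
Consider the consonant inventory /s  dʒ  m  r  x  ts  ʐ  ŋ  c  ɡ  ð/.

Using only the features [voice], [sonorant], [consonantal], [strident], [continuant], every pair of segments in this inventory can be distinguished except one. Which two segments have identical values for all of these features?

Both /m/ and /ŋ/ are [+voice], [+sonorant], [+consonantal], [−strident], [−continuant]. Since the list omits [labial] and [dorsal] — which do distinguish the bilabial nasal from the velar nasal — this pair collapses; all other pairs remain distinct.

m, ŋ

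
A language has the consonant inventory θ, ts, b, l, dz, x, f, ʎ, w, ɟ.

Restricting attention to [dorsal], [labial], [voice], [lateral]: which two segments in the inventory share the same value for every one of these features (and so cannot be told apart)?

θ, ts

/θ/ (voiceless dental fricative) and /ts/ (voiceless alveolar affricate) are both [-dorsal], [-labial], [-voice], [-lateral], so none of the listed features separates them. (They do differ in [continuant], [strident] and [distributed], which are not among the given features.) Every other pair in the inventory differs on at least one listed feature.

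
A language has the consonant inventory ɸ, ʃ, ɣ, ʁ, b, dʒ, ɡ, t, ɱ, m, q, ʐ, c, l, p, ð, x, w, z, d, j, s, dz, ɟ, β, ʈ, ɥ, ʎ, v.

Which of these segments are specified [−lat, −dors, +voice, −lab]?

Checking each segment against [−lateral], [−dorsal], [+voice], [−labial]: /dʒ/ (voiced postalveolar affricate), /ʐ/ (voiced retroflex fricative), /ð/ (voiced dental fricative), /z/ (voiced alveolar fricative), /d/ (voiced alveolar stop), /dz/ (voiced alveolar affricate) satisfy every feature; every other segment in the inventory fails at least one.

dʒ, ʐ, ð, z, d, dz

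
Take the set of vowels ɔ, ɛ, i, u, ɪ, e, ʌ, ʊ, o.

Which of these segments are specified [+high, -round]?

i, ɪ

Among the inventory, the [+high] segments are /i, u, ɪ, ʊ/.
Intersecting with [-round] leaves /i, ɪ/.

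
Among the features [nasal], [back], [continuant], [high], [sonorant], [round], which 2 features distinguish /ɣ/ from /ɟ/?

[continuant], [back]

The two segments share [−nasal], [+high], [−sonorant], [−round]. The only features from the list on which they differ: /ɣ/ is [+continuant] while /ɟ/ is [−continuant]; /ɣ/ is [+back] while /ɟ/ is [−back].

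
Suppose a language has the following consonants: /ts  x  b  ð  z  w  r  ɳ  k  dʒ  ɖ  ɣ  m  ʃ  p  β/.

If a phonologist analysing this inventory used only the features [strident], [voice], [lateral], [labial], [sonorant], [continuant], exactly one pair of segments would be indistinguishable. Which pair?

Both /ɣ/ and /ð/ are [-strident], [+voice], [-lateral], [-labial], [-sonorant], [+continuant]. Since the list omits [coronal] and [dorsal] — which do distinguish the voiced velar fricative from the voiced dental fricative — this pair collapses; all other pairs remain distinct.

ɣ, ð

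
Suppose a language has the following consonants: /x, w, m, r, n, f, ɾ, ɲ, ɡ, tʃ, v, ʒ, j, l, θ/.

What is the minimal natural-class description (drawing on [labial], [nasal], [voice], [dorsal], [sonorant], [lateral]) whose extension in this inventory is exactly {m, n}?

The class [+nasal], [-dorsal] has exactly /m, n/ as its extension in this inventory. No smaller conjunction from the listed features achieves this: [-dorsal] alone would also admit /r, f, ɾ, tʃ, …/; [+nasal] alone would also admit /ɲ/; and checking the remaining single features turns up none with this extension.

[+nasal, -dorsal]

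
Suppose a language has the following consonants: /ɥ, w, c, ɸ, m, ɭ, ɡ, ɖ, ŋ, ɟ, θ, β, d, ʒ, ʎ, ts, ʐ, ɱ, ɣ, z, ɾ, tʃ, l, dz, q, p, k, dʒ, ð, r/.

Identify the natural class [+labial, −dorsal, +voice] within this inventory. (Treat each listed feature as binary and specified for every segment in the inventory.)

m, β, ɱ

Checking each segment against [+labial], [−dorsal], [+voice]: /m/ (bilabial nasal), /β/ (voiced bilabial fricative), /ɱ/ (labiodental nasal) satisfy every feature; every other segment in the inventory fails at least one.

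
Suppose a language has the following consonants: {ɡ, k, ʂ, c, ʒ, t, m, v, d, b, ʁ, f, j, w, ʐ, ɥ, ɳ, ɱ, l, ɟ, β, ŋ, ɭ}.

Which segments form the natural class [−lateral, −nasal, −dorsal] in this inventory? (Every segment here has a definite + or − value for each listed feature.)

Eliminate segments failing any feature: /ɡ, k, c, ʁ, j, w, ɥ, ɟ/ are [+dorsal]; /m, ɳ, ɱ, ŋ/ are [+nasal]; /l, ɭ/ are [+lateral]. The remaining /ʂ, ʒ, t, v, d, b, f, ʐ, β/ satisfy [−lateral], [−nasal], [−dorsal].

ʂ, ʒ, t, v, d, b, f, ʐ, β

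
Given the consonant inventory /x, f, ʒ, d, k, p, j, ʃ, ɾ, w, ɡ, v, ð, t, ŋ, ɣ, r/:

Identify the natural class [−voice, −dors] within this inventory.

Checking each segment against [−voice], [−dorsal]: /f/ (voiceless labiodental fricative), /p/ (voiceless bilabial stop), /ʃ/ (voiceless postalveolar fricative), /t/ (voiceless alveolar stop) satisfy every feature; every other segment in the inventory fails at least one.

f, p, ʃ, t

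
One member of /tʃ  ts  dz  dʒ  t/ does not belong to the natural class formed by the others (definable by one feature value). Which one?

/tʃ, dz, dʒ, ts/ are all [+delayed release], but /t/ (voiceless alveolar stop) is [−delayed release]. No other single segment can be removed to leave a set sharing one feature value that the removed segment lacks, so /t/ is the odd one out.

t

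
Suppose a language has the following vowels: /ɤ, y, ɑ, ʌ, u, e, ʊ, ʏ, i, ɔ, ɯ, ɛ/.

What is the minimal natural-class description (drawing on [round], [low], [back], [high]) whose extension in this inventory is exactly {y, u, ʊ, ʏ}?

[+high, +round]

/y, u, ʊ, ʏ/ are all [+high], [+round], and no other segment in the inventory matches both values. Dropping any one of them over-generates: [+round] alone would also admit /ɔ/; [+high] alone would also admit /i, ɯ/. No other single listed feature picks out exactly this set either, so fewer than two features will not do.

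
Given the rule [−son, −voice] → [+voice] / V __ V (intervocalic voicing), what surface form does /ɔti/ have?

[ɔdi]

The only segment in the rule's environment that also matches [−son, −voice] is /t/. Applying [+voice] turns the voiceless alveolar stop into /d/ (voiced alveolar stop), giving [ɔdi].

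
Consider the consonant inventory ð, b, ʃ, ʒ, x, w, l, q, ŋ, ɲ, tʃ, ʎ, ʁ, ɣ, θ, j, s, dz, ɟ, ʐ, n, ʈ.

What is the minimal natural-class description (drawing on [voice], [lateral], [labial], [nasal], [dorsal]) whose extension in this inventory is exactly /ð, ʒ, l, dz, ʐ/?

Every target segment is [+voice], [-nasal], [-labial], [-dorsal]; each remaining inventory member fails at least one of these. Each conjunct is needed — [-nasal, -labial, -dorsal] alone would also admit /ʃ, tʃ, θ, s, …/; [+voice, -labial, -dorsal] alone would also admit /n/; [+voice, -nasal, -dorsal] alone would also admit /b/; [+voice, -nasal, -labial] alone would also admit /ʎ, ʁ, ɣ, j, …/ — and no other combination of three listed features has exactly this extension, so four is the minimum.

[+voice, -nasal, -labial, -dorsal]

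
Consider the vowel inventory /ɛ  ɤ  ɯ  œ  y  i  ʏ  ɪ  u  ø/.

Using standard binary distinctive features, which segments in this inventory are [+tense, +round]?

Checking each segment against [+tense], [+round]: /y/ (high front rounded tense vowel), /u/ (high back rounded tense vowel), /ø/ (mid front rounded tense vowel) satisfy every feature; every other segment in the inventory fails at least one.

y, u, ø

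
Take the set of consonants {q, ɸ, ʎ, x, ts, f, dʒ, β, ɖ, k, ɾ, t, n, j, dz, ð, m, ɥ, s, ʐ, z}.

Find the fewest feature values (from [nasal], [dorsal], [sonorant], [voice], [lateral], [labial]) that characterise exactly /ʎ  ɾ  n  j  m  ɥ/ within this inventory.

Every target segment is [+sonorant] and no other inventory member is, so one feature is enough.

[+sonorant]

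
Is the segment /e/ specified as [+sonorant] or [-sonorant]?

As the mid front unrounded tense vowel, /e/ is [+sonorant].

[+sonorant]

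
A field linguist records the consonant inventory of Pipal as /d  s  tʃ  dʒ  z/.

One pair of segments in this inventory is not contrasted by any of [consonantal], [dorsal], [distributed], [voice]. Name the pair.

z, d

On the given features, /z/ and /d/ have an identical profile: [+consonantal], [−dorsal], [−distributed], [+voice]. No other two segments in the inventory coincide on all 4 features. (They do differ in [continuant] and [strident], which are not among the given features.)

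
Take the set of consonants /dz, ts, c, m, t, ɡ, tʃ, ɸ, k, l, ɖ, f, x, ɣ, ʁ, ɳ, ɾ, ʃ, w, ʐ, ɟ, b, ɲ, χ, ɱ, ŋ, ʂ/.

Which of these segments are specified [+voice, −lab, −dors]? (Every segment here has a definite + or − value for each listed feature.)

Eliminate segments failing any feature: /ts, c, t, tʃ, ɸ, k, f, x, ʃ, χ, ʂ/ are [−voice]; /m, w, b, ɱ/ are [+labial]; /ɡ, ɣ, ʁ, ɟ, ɲ, ŋ/ are [+dorsal]. The remaining /dz, l, ɖ, ɳ, ɾ, ʐ/ satisfy [+voice], [−labial], [−dorsal].

dz, l, ɖ, ɳ, ɾ, ʐ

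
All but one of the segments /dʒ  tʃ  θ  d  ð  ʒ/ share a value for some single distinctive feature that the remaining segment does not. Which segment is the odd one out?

[distributed] groups all but one: /ʒ, dʒ, θ, tʃ, ð/ share [+distributed] while /d/ (voiced alveolar stop) alone is [−distributed]. Removing any other segment would not leave a single-feature class that excludes it.

d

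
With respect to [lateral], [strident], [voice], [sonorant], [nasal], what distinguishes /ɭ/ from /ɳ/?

/ɭ/ (retroflex lateral approximant) and /ɳ/ (retroflex nasal) agree on [−strident], [+voice], [+sonorant]. They differ on [nasal] (/ɭ/ [−], /ɳ/ [+]), [lateral] (/ɭ/ [+], /ɳ/ [−]).

[nasal], [lateral]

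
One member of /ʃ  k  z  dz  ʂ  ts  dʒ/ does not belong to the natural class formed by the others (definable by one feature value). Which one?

k

[strident] (equivalently [coronal], [dorsal]) groups all but one: /z, ʃ, ʂ, dʒ, ts, dz/ share [+strident] while /k/ (voiceless velar stop) alone is [−strident]. Removing any other segment would not leave a single-feature class that excludes it.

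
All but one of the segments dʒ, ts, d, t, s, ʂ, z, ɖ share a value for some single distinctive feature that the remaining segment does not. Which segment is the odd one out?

dʒ

/ts, ʂ, t, z, s, ɖ, d/ are all [-distributed], but /dʒ/ (voiced postalveolar affricate) is [+distributed]. No other single segment can be removed to leave a set sharing one feature value that the removed segment lacks, so /dʒ/ is the odd one out.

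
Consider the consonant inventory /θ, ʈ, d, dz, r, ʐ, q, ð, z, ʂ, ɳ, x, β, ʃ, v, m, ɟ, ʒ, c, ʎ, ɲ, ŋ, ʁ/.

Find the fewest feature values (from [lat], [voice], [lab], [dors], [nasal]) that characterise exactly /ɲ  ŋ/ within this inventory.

/ɲ, ŋ/ are all [+nasal], [+dorsal], and no other segment in the inventory matches both values. Dropping any one of them over-generates: [+dorsal] alone would also admit /q, x, ɟ, c, …/; [+nasal] alone would also admit /ɳ, m/. No other single listed feature picks out exactly this set either, so fewer than two features will not do.

[+nasal, +dors]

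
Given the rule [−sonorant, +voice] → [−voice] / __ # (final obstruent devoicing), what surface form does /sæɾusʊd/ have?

Only the final segment /d/ is both word-final and matches the structural description. It is a voiced alveolar stop, so [−sonorant, +voice] holds; changing it to [−voice] with all other features held fixed yields /t/ (voiceless alveolar stop). No other segment meets both the structural description and the environment, so the output is [sæɾusʊt].

[sæɾusʊt]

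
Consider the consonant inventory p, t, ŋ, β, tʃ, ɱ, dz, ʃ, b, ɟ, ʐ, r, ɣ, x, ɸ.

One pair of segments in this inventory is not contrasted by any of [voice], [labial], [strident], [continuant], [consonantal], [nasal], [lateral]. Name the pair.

r, ɣ

/r/ (alveolar trill) and /ɣ/ (voiced velar fricative) are both [+voice], [-labial], [-strident], [+continuant], [+consonantal], [-nasal], [-lateral], so none of the listed features separates them. (They do differ in [sonorant], [coronal] and [dorsal], which are not among the given features.) Every other pair in the inventory differs on at least one listed feature.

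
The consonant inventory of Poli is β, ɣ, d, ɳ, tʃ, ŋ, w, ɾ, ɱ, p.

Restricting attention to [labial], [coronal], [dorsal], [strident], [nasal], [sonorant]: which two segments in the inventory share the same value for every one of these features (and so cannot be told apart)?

/p/ (voiceless bilabial stop) and /β/ (voiced bilabial fricative) are both [+labial], [-coronal], [-dorsal], [-strident], [-nasal], [-sonorant], so none of the listed features separates them. (They do differ in [voice] and [continuant], which are not among the given features.) Every other pair in the inventory differs on at least one listed feature.

p, β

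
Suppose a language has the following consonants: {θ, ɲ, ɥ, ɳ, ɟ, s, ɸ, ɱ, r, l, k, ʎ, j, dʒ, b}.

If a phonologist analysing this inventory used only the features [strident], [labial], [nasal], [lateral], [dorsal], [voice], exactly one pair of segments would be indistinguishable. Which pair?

j, ɟ

On the given features, /j/ and /ɟ/ have an identical profile: [-strident], [-labial], [-nasal], [-lateral], [+dorsal], [+voice]. No other two segments in the inventory coincide on all 6 features. (They do differ in [sonorant] and [continuant], which are not among the given features.)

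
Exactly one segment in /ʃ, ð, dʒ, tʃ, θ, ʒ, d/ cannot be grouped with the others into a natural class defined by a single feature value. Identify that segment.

The remaining segments after removing /d/ share [+distributed]; /d/ (voiced alveolar stop) is [−distributed]. For every other candidate removal, the leftover set fails to share any single feature value that the removed segment lacks.

d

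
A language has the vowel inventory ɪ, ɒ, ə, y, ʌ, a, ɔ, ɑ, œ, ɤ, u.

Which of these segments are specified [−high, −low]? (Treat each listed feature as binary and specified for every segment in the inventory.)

ə, ʌ, ɔ, œ, ɤ

Among the inventory, the [−high] segments are /ɒ, ə, ʌ, a, ɔ, ɑ, œ, ɤ/.
Among these, [−low] leaves /ə, ʌ, ɔ, œ, ɤ/.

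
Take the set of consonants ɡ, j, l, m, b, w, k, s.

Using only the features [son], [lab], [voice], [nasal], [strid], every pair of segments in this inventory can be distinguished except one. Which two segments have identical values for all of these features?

j, l

/j/ (palatal glide) and /l/ (alveolar lateral approximant) are both [+sonorant], [-labial], [+voice], [-nasal], [-strident], so none of the listed features separates them. (They do differ in [lateral] and [dorsal], which are not among the given features.) Every other pair in the inventory differs on at least one listed feature.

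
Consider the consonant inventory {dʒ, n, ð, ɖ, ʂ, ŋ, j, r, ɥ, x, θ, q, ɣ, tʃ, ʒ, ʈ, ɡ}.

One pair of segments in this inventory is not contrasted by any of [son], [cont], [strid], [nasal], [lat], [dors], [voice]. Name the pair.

j, ɥ

On the given features, /j/ and /ɥ/ have an identical profile: [+sonorant], [+continuant], [-strident], [-nasal], [-lateral], [+dorsal], [+voice]. No other two segments in the inventory coincide on all 7 features. (They do differ in [labial] and [round], which are not among the given features.)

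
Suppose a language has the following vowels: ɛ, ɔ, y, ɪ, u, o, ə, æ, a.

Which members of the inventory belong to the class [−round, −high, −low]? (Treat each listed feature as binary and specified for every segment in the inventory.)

ɛ, ə

Checking each segment against [−round], [−high], [−low]: /ɛ/ (mid front unrounded lax vowel), /ə/ (mid central vowel (schwa)) satisfy every feature; every other segment in the inventory fails at least one.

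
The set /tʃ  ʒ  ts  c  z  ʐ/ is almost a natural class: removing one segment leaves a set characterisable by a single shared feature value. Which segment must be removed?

c

[strident] (equivalently [dorsal]) groups all but one: /tʃ, ʒ, ts, z, ʐ/ share [+strident] while /c/ (voiceless palatal stop) alone is [−strident]. Removing any other segment would not leave a single-feature class that excludes it.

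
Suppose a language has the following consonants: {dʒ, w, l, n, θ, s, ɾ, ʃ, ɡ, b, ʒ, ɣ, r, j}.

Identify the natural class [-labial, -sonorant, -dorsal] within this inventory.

dʒ, θ, s, ʃ, ʒ

Eliminate segments failing any feature: /w, b/ are [+labial]; /l, n, ɾ, r, j/ are [+sonorant]; /ɡ, ɣ/ are [+dorsal]. The remaining /dʒ, θ, s, ʃ, ʒ/ satisfy [-labial], [-sonorant], [-dorsal].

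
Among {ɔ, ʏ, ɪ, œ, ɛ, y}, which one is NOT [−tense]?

/y/ is the high front rounded tense vowel, which is [+tense]; the rest — /ɪ, œ, ʏ, ɔ, ɛ/ — are [−tense].

y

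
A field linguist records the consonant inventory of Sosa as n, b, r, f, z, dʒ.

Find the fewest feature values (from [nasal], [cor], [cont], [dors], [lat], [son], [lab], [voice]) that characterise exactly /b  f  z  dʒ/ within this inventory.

[-son]

/b, f, z, dʒ/ are exactly the [-sonorant] segments in the inventory, so a single feature suffices.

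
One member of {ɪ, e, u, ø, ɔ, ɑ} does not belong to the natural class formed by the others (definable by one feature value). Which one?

/e, ø, ɔ, u, ɪ/ are all [-low], but /ɑ/ (low back unrounded vowel) is [+low]. No other single segment can be removed to leave a set sharing one feature value that the removed segment lacks, so /ɑ/ is the odd one out.

ɑ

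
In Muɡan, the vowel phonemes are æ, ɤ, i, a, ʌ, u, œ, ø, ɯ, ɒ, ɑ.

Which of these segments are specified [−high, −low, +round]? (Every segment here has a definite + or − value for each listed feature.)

Eliminate segments failing any feature: /æ, a, ɒ, ɑ/ are [+low]; /ɤ, ʌ/ are [−round]; /i, u, ɯ/ are [+high]. The remaining /œ, ø/ satisfy [−high], [−low], [+round].

œ, ø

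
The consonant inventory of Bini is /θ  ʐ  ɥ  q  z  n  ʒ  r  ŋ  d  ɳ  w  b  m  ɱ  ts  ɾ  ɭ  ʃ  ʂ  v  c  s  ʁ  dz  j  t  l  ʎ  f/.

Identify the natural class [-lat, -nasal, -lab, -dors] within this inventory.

Eliminate segments failing any feature: /ɥ, w, b, v, f/ are [+labial]; /q, c, ʁ, j/ are [+dorsal]; /n, ŋ, ɳ, m, ɱ/ are [+nasal]; /ɭ, l, ʎ/ are [+lateral]. The remaining /θ, ʐ, z, ʒ, r, d, ts, ɾ, ʃ, ʂ, s, dz, t/ satisfy [-lateral], [-nasal], [-labial], [-dorsal].

θ, ʐ, z, ʒ, r, d, ts, ɾ, ʃ, ʂ, s, dz, t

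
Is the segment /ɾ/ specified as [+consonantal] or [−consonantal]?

[+consonantal]

As the alveolar tap, /ɾ/ is [+consonantal].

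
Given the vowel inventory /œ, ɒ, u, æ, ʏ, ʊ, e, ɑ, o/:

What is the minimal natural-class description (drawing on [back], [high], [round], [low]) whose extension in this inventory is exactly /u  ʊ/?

Every target segment is [+high], [+back]; each remaining inventory member fails at least one of these. Each conjunct is needed — [+back] alone would also admit /ɒ, ɑ, o/; [+high] alone would also admit /ʏ/ — and no other single listed feature has exactly this extension, so two is the minimum.

[+high, +back]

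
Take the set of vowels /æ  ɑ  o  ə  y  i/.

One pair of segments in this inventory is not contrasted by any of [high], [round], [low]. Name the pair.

æ, ɑ

Both /æ/ and /ɑ/ are [-high], [-round], [+low]. Since the list omits [back] — which does distinguish the low front unrounded vowel from the low back unrounded vowel — this pair collapses; all other pairs remain distinct.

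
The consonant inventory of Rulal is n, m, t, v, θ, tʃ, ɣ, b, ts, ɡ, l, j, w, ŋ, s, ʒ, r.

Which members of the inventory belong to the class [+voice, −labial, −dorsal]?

Checking each segment against [+voice], [−labial], [−dorsal]: /n/ (alveolar nasal), /l/ (alveolar lateral approximant), /ʒ/ (voiced postalveolar fricative), /r/ (alveolar trill) satisfy every feature; every other segment in the inventory fails at least one.

n, l, ʒ, r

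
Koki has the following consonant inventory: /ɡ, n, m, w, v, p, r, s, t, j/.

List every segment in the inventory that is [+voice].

ɡ, n, m, w, v, r, j

The [+voice] segments here are /ɡ, n, m, w, v, r, j/; the remaining /p, s, t/ are [−voice].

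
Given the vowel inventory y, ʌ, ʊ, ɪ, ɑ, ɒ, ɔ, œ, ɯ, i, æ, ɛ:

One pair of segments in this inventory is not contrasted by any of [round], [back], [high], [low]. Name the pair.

On the given features, /i/ and /ɪ/ have an identical profile: [-round], [-back], [+high], [-low]. No other two segments in the inventory coincide on all 4 features. (They do differ in [tense], which is not among the given features.)

i, ɪ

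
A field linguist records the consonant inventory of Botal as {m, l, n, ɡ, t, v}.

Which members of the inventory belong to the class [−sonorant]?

ɡ, t, v

The [−sonorant] segments here are /ɡ, t, v/; the remaining /m, l, n/ are [+sonorant].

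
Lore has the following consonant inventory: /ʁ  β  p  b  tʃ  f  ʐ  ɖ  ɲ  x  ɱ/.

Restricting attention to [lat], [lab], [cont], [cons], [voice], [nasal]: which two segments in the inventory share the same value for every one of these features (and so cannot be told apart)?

ʐ, ʁ

Both /ʐ/ and /ʁ/ are [-lateral], [-labial], [+continuant], [+consonantal], [+voice], [-nasal]. Since the list omits [coronal] and [dorsal] — which do distinguish the voiced retroflex fricative from the voiced uvular fricative — this pair collapses; all other pairs remain distinct.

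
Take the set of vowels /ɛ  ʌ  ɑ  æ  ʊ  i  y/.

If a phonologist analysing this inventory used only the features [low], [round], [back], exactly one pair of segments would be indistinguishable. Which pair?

/ɛ/ (mid front unrounded lax vowel) and /i/ (high front unrounded tense vowel) are both [-low], [-round], [-back], so none of the listed features separates them. (They do differ in [high] and [tense], which are not among the given features.) Every other pair in the inventory differs on at least one listed feature.

ɛ, i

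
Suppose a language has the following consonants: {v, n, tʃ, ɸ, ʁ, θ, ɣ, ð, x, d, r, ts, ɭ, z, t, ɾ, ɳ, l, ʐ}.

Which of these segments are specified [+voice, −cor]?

v, ʁ, ɣ

Checking each segment against [+voice], [−coronal]: /v/ (voiced labiodental fricative), /ʁ/ (voiced uvular fricative), /ɣ/ (voiced velar fricative) satisfy every feature; every other segment in the inventory fails at least one.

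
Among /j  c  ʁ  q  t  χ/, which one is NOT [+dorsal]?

Every segment except /t/ is [+dorsal]. /t/ (voiceless alveolar stop) is [−dorsal], so it is the exception.

t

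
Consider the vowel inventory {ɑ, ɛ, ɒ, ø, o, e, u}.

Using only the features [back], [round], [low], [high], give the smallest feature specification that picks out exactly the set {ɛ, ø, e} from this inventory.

/ɛ, ø, e/ are exactly the [−back] segments in the inventory, so a single feature suffices.

[−back]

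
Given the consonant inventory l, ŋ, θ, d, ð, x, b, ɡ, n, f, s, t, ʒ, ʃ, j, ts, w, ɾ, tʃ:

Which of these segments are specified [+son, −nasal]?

First, the [+sonorant] segments are /l, ŋ, n, j, w, ɾ/.
Within that set, [−nasal] leaves /l, j, w, ɾ/.

l, j, w, ɾ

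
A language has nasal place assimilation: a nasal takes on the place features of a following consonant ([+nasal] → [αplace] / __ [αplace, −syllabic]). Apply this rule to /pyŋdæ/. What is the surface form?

In /pyŋdæ/, the nasal /ŋ/ precedes /d/, which is [+coronal]. The nasal assimilates in place, becoming the [+coronal] nasal /n/. The surface form is [pyndæ].

[pyndæ]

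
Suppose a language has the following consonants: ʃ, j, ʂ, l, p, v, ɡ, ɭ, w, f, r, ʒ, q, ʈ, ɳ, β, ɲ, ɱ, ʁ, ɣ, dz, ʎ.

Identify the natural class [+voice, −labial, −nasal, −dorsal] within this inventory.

l, ɭ, r, ʒ, dz

Eliminate segments failing any feature: /ʃ, ʂ, p, f, q, ʈ/ are [−voice]; /j, ɡ, ʁ, ɣ, ʎ/ are [+dorsal]; /v, w, β, ɱ/ are [+labial]; /ɳ, ɲ/ are [+nasal]. The remaining /l, ɭ, r, ʒ, dz/ satisfy [+voice], [−labial], [−nasal], [−dorsal].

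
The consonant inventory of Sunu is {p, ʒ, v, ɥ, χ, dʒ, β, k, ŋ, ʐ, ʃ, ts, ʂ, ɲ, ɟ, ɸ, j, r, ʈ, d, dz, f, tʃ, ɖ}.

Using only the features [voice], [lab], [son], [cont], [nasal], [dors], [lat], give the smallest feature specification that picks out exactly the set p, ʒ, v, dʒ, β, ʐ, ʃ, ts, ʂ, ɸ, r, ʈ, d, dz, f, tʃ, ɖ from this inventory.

The target set is precisely the extension of [−dorsal] in this inventory.

[−dors]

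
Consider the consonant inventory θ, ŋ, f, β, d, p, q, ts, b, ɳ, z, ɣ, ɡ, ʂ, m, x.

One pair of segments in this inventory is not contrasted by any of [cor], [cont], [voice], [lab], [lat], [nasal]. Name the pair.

On the given features, /ʂ/ and /θ/ have an identical profile: [+coronal], [+continuant], [−voice], [−labial], [−lateral], [−nasal]. No other two segments in the inventory coincide on all 6 features. (They do differ in [strident], [anterior] and [distributed], which are not among the given features.)

ʂ, θ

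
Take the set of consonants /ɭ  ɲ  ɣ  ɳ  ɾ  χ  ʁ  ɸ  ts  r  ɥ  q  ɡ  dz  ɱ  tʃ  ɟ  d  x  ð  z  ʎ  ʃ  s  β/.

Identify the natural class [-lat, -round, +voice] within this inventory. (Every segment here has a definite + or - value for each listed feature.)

Eliminate segments failing any feature: /ɭ, ʎ/ are [+lateral]; /χ, ɸ, ts, q, tʃ, x, ʃ, s/ are [-voice]; /ɥ/ is [+round]. The remaining /ɲ, ɣ, ɳ, ɾ, ʁ, r, ɡ, dz, ɱ, ɟ, d, ð, z, β/ satisfy [-lateral], [-round], [+voice].

ɲ, ɣ, ɳ, ɾ, ʁ, r, ɡ, dz, ɱ, ɟ, d, ð, z, β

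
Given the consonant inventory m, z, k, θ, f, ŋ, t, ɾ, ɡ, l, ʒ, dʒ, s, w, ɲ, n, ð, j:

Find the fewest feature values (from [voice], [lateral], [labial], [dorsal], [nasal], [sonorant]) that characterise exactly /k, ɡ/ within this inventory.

/k, ɡ/ are all [−sonorant], [+dorsal], and no other segment in the inventory matches both values. Dropping any one of them over-generates: [+dorsal] alone would also admit /ŋ, w, ɲ, j/; [−sonorant] alone would also admit /z, θ, f, t, …/. No other single listed feature picks out exactly this set either, so fewer than two features will not do.

[−sonorant, +dorsal]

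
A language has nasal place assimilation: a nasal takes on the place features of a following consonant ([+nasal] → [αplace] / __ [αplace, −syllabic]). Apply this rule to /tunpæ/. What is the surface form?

/n/ sits before the [+labial] consonant /p/, so it takes on [+labial] and surfaces as /m/. The rest of the form is unaffected: [tumpæ].

[tumpæ]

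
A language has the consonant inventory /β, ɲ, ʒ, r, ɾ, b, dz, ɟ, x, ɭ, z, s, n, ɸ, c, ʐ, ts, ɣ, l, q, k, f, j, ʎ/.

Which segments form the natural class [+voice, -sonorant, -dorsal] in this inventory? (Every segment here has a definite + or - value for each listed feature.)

β, ʒ, b, dz, z, ʐ

Eliminate segments failing any feature: /ɲ, r, ɾ, ɭ, n, l, j, ʎ/ are [+sonorant]; /ɟ, ɣ/ are [+dorsal]; /x, s, ɸ, c, ts, q, k, f/ are [-voice]. The remaining /β, ʒ, b, dz, z, ʐ/ satisfy [+voice], [-sonorant], [-dorsal].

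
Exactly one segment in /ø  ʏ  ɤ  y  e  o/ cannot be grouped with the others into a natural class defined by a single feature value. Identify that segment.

The remaining segments after removing /ʏ/ share [+tense]; /ʏ/ (high front rounded lax vowel) is [-tense]. For every other candidate removal, the leftover set fails to share any single feature value that the removed segment lacks.

ʏ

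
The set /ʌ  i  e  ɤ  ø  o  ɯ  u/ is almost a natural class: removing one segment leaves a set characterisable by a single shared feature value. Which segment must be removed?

ʌ

The remaining segments after removing /ʌ/ share [+tense]; /ʌ/ (mid back unrounded lax vowel) is [−tense]. For every other candidate removal, the leftover set fails to share any single feature value that the removed segment lacks.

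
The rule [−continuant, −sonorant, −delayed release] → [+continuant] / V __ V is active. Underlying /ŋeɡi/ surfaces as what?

[ŋeɣi]

/ɡ/ satisfies [−continuant, −sonorant, −delayed release] and sits in V __ V. The [+continuant] counterpart of the voiced velar stop is /ɣ/. Other segments in /ŋeɡi/ either fail the structural description or are not in the environment, so the surface form is [ŋeɣi].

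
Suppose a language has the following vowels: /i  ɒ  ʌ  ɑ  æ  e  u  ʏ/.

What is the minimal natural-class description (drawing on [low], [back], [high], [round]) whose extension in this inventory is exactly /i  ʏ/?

/i, ʏ/ are all [+high], [−back], and no other segment in the inventory matches both values. Dropping any one of them over-generates: [−back] alone would also admit /æ, e/; [+high] alone would also admit /u/. No other single listed feature picks out exactly this set either, so fewer than two features will not do.

[+high, −back]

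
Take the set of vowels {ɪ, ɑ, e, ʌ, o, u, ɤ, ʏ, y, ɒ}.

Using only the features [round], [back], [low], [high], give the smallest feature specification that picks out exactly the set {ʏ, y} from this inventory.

[-back, +round]

/ʏ, y/ are all [-back], [+round], and no other segment in the inventory matches both values. Dropping any one of them over-generates: [+round] alone would also admit /o, u, ɒ/; [-back] alone would also admit /ɪ, e/. No other single listed feature picks out exactly this set either, so fewer than two features will not do.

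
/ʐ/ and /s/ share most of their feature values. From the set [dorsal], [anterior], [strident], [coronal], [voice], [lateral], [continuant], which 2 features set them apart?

/ʐ/ (voiced retroflex fricative) and /s/ (voiceless alveolar fricative) agree on [-dorsal], [+strident], [+coronal], [-lateral], [+continuant]. They differ on [voice] (/ʐ/ [+], /s/ [-]), [anterior] (/ʐ/ [-], /s/ [+]).

[voice], [anterior]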